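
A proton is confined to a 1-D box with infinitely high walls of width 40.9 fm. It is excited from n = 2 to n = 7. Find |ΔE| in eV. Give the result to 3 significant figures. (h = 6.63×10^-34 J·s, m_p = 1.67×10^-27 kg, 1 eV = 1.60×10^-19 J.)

|ΔE| = 5.53×10^6 eV

E_1 = h²/(8m_pL²) = 1.967×10^-14 J.
|ΔE| = |2² − 7²|·E_1 = 45·1.967×10^-14 J = 8.852×10^-13 J = 5.53×10^6 eV.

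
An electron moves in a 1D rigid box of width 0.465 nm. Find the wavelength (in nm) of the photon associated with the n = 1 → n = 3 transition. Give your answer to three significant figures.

E_1 = h²/(8m_eL²) = 2.786×10^-19 J, so ΔE = (3² − 1²)E_1 = 2.229×10^-18 J.
λ = hc/ΔE = (6.626×10^-34·2.998×10^8)/2.229×10^-18 = 8.91×10^-8 m = 89.1 nm.

λ = 89.1 nm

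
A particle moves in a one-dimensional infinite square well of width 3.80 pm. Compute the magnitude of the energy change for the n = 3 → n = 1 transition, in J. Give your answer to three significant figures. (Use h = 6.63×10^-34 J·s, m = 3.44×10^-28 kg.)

|ΔE| = 8.85×10^-17 J

E_1 = h²/(8mL²) = 1.106×10^-17 J.
|ΔE| = |3² − 1²|·E_1 = 8·1.106×10^-17 J = 8.85×10^-17 J.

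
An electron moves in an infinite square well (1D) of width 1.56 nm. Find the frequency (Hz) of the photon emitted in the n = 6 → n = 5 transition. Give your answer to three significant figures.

f = 4.11×10^14 Hz

E_1 = h²/(8m_eL²) = 2.476×10^-20 J and ΔE = (6² − 5²)E_1 = 2.724×10^-19 J.
f = ΔE/h = 2.724×10^-19/6.626×10^-34 = 4.11×10^14 Hz.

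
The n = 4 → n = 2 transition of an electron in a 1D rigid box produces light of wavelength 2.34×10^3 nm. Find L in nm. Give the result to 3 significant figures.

L = 2.92 nm

The photon carries ΔE = hc/λ = 6.626×10^-34·2.998×10^8/2.34×10^-6 m = 8.489×10^-20 J.
Since ΔE = (4² − 2²)E_1, E_1 = 7.074×10^-21 J, and L = h/√(8m_eE_1) = 2.92×10^-9 m = 2.92 nm.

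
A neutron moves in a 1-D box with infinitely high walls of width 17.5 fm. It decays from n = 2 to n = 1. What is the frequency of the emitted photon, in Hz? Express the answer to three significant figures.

E_1 = h²/(8m_nL²) = 1.070×10^-13 J and ΔE = (2² − 1²)E_1 = 3.210×10^-13 J.
f = ΔE/h = 3.210×10^-13/6.626×10^-34 = 4.84×10^20 Hz.

f = 4.84×10^20 Hz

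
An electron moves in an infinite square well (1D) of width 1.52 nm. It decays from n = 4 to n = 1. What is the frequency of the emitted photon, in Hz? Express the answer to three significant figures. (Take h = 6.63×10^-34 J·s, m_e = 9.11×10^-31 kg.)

E_1 = h²/(8m_eL²) = 2.611×10^-20 J and ΔE = (4² − 1²)E_1 = 3.917×10^-19 J.
f = ΔE/h = 3.917×10^-19/6.63×10^-34 = 5.91×10^14 Hz.

f = 5.91×10^14 Hz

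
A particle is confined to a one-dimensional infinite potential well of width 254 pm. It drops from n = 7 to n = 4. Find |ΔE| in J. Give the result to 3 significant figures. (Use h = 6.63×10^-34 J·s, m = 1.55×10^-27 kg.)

E_1 = h²/(8mL²) = 5.495×10^-22 J.
|ΔE| = |7² − 4²|·E_1 = 33·5.495×10^-22 J = 1.81×10^-20 J.

|ΔE| = 1.81×10^-20 J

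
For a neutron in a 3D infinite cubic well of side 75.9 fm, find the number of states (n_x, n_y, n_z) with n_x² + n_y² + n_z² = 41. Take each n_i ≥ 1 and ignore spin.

degeneracy = 9

The level has n_x² + n_y² + n_z² = 41. The ordered positive-integer solutions are (1, 2, 6), (1, 6, 2), (2, 1, 6), (2, 6, 1), (3, 4, 4), (4, 3, 4), (4, 4, 3), (6, 1, 2), (6, 2, 1).
That gives 9 states.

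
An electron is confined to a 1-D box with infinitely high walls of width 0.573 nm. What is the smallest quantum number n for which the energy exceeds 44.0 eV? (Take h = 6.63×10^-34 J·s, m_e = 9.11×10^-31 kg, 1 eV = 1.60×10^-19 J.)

E_1 = h²/(8m_eL²) = 1.837×10^-19 J = 1.148 eV.
Need n² > 44.0/1.148 = 38.33, i.e. n > 6.191.
The smallest integer satisfying this is n = 7.

n = 7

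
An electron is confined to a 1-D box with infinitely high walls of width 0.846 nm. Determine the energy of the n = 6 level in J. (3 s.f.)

For an infinite well E_n = n²h²/(8m_eL²), so E_1 = h²/(8m_eL²) = (6.626×10^-34)²/(8·9.109×10^-31·(8.46×10^-10 m)²) = 8.418×10^-20 J.
Then E_6 = 6²·E_1 = 36·8.418×10^-20 J = 3.03×10^-18 J.

E_6 = 3.03×10^-18 J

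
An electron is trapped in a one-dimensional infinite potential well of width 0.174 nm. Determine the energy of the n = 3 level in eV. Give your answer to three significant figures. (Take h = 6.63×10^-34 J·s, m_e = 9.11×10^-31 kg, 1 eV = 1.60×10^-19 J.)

For an infinite well E_n = n²h²/(8m_eL²), so E_1 = h²/(8m_eL²) = (6.63×10^-34)²/(8·9.11×10^-31·(1.74×10^-10 m)²) = 1.992×10^-18 J.
Then E_3 = 3²·E_1 = 9·1.992×10^-18 J = 1.793×10^-17 J.
Converting, E_3 = 1.793×10^-17 J / (1.60×10^-19 J/eV) = 112 eV.

E_3 = 112 eV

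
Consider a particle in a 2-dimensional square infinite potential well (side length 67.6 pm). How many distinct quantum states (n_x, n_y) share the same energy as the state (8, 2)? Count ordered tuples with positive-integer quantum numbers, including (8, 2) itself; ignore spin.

The level has n_x² + n_y² = 68. The ordered positive-integer solutions are (2, 8), (8, 2).
That gives 2 states.

degeneracy = 2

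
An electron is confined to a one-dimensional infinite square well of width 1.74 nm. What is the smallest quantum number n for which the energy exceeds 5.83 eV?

n = 7

E_1 = h²/(8m_eL²) = 1.990×10^-20 J = 0.1242 eV.
Need n² > 5.83/0.1242 = 46.94, i.e. n > 6.851.
The smallest integer satisfying this is n = 7.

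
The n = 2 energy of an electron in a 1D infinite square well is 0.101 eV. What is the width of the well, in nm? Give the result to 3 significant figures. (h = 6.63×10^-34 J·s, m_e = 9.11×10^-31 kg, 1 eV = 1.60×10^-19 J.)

From E_n = n²h²/(8m_eL²), L = n·h/√(8m_eE_n).
E_2 = 0.101 eV = 1.616×10^-20 J, so L = 2·6.63×10^-34/√(8·9.11×10^-31·1.616×10^-20) = 3.86×10^-9 m = 3.86 nm.

L = 3.86 nm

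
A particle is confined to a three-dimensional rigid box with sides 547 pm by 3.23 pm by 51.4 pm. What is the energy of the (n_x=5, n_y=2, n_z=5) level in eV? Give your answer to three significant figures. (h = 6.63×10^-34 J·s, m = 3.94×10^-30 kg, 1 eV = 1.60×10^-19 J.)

For a 3D rectangular well E = (h²/8m)·Σ n_i²/L_i² = (6.63×10^-34)²/(8·3.94×10^-30) · [5²/(547 pm)² + 2²/(3.23 pm)² + 5²/(51.4 pm)²].
Evaluating gives E = 5.480×10^-15 J = 3.42×10^4 eV.

E = 3.42×10^4 eV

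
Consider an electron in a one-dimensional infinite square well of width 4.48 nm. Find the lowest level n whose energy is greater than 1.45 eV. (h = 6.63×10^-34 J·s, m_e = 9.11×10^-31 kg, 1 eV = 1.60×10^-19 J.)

n = 9

E_1 = h²/(8m_eL²) = 3.005×10^-21 J = 0.01878 eV.
Need n² > 1.45/0.01878 = 77.21, i.e. n > 8.787.
The smallest integer satisfying this is n = 9.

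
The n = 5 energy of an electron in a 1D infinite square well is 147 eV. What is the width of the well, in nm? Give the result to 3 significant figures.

From E_n = n²h²/(8m_eL²), L = n·h/√(8m_eE_n).
E_5 = 147 eV = 2.355×10^-17 J, so L = 5·6.626×10^-34/√(8·9.109×10^-31·2.355×10^-17) = 2.53×10^-10 m = 0.253 nm.

L = 0.253 nm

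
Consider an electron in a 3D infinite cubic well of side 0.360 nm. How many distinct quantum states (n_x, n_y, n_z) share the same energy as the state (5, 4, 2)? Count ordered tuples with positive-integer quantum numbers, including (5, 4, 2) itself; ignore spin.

The level has n_x² + n_y² + n_z² = 45. The ordered positive-integer solutions are (2, 4, 5), (2, 5, 4), (4, 2, 5), (4, 5, 2), (5, 2, 4), (5, 4, 2).
That gives 6 states.

degeneracy = 6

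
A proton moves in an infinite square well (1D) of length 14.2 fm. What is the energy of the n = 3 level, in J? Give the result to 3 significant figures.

For an infinite well E_n = n²h²/(8m_pL²), so E_1 = h²/(8m_pL²) = (6.626×10^-34)²/(8·1.673×10^-27·(1.42×10^-14 m)²) = 1.627×10^-13 J.
Then E_3 = 3²·E_1 = 9·1.627×10^-13 J = 1.46×10^-12 J.

E_3 = 1.46×10^-12 J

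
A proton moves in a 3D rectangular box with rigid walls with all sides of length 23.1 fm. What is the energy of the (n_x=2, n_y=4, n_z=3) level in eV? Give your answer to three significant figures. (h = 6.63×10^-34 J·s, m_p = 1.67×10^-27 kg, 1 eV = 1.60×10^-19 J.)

E = 1.12×10^7 eV

For a 3D rectangular well E = (h²/8m_p)·Σ n_i²/L_i² = (6.63×10^-34)²/(8·1.67×10^-27) · [2²/(23.1 fm)² + 4²/(23.1 fm)² + 3²/(23.1 fm)²].
Evaluating gives E = 1.788×10^-12 J = 1.12×10^7 eV.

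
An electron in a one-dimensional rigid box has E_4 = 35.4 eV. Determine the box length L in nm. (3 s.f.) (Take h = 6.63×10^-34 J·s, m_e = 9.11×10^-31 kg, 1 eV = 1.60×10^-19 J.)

From E_n = n²h²/(8m_eL²), L = n·h/√(8m_eE_n).
E_4 = 35.4 eV = 5.664×10^-18 J, so L = 4·6.63×10^-34/√(8·9.11×10^-31·5.664×10^-18) = 4.13×10^-10 m = 0.413 nm.

L = 0.413 nm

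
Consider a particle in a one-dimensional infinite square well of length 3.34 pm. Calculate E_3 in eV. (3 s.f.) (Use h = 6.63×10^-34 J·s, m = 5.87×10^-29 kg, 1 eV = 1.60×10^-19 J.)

E_3 = 4.72×10^3 eV

For an infinite well E_n = n²h²/(8mL²), so E_1 = h²/(8mL²) = (6.63×10^-34)²/(8·5.87×10^-29·(3.34×10^-12 m)²) = 8.391×10^-17 J.
Then E_3 = 3²·E_1 = 9·8.391×10^-17 J = 7.552×10^-16 J.
Converting, E_3 = 7.552×10^-16 J / (1.60×10^-19 J/eV) = 4.72×10^3 eV.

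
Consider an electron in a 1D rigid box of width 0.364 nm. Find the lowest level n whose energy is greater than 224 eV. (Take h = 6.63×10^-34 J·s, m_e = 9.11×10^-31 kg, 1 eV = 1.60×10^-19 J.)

E_1 = h²/(8m_eL²) = 4.552×10^-19 J = 2.845 eV.
Need n² > 224/2.845 = 78.73, i.e. n > 8.873.
The smallest integer satisfying this is n = 9.

n = 9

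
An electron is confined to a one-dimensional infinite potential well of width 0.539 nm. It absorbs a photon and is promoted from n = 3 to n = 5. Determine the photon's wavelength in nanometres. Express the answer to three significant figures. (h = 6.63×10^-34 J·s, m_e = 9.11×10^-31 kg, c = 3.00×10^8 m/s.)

λ = 59.9 nm

E_1 = h²/(8m_eL²) = 2.076×10^-19 J, so ΔE = (5² − 3²)E_1 = 3.322×10^-18 J.
λ = hc/ΔE = (6.63×10^-34·3.00×10^8)/3.322×10^-18 = 5.99×10^-8 m = 59.9 nm.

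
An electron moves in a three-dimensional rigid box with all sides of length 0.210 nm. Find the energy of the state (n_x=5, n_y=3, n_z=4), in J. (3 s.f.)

E = 6.83×10^-17 J

For a 3D rectangular well E = (h²/8m_e)·Σ n_i²/L_i² = (6.626×10^-34)²/(8·9.109×10^-31) · [5²/(0.210 nm)² + 3²/(0.210 nm)² + 4²/(0.210 nm)²].
Evaluating gives E = 6.83×10^-17 J.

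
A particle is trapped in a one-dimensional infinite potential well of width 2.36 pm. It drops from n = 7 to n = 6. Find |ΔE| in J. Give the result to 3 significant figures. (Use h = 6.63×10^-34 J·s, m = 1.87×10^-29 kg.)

|ΔE| = 6.86×10^-15 J

E_1 = h²/(8mL²) = 5.276×10^-16 J.
|ΔE| = |7² − 6²|·E_1 = 13·5.276×10^-16 J = 6.86×10^-15 J.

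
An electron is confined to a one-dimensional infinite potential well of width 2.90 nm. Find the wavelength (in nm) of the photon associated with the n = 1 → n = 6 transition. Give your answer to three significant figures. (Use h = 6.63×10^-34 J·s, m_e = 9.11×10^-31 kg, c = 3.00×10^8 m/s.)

E_1 = h²/(8m_eL²) = 7.172×10^-21 J, so ΔE = (6² − 1²)E_1 = 2.510×10^-19 J.
λ = hc/ΔE = (6.63×10^-34·3.00×10^8)/2.510×10^-19 = 7.92×10^-7 m = 792 nm.

λ = 792 nm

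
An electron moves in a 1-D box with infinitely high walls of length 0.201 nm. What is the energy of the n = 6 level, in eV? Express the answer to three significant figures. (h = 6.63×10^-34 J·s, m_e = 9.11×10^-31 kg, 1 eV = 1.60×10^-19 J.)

For an infinite well E_n = n²h²/(8m_eL²), so E_1 = h²/(8m_eL²) = (6.63×10^-34)²/(8·9.11×10^-31·(2.01×10^-10 m)²) = 1.493×10^-18 J.
Then E_6 = 6²·E_1 = 36·1.493×10^-18 J = 5.375×10^-17 J.
Converting, E_6 = 5.375×10^-17 J / (1.60×10^-19 J/eV) = 336 eV.

E_6 = 336 eV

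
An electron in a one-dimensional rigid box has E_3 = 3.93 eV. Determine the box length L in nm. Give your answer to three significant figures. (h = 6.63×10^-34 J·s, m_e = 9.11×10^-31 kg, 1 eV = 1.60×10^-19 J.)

L = 0.929 nm

From E_n = n²h²/(8m_eL²), L = n·h/√(8m_eE_n).
E_3 = 3.93 eV = 6.288×10^-19 J, so L = 3·6.63×10^-34/√(8·9.11×10^-31·6.288×10^-19) = 9.29×10^-10 m = 0.929 nm.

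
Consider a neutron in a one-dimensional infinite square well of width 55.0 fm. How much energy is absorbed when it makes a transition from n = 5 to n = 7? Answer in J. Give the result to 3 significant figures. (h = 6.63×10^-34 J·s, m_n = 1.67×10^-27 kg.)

E_1 = h²/(8m_nL²) = 1.088×10^-14 J.
|ΔE| = |5² − 7²|·E_1 = 24·1.088×10^-14 J = 2.61×10^-13 J.

|ΔE| = 2.61×10^-13 J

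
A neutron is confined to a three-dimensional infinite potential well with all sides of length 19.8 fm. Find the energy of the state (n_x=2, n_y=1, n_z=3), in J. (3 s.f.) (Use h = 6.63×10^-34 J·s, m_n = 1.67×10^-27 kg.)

For a 3D rectangular well E = (h²/8m_n)·Σ n_i²/L_i² = (6.63×10^-34)²/(8·1.67×10^-27) · [2²/(19.8 fm)² + 1²/(19.8 fm)² + 3²/(19.8 fm)²].
Evaluating gives E = 1.17×10^-12 J.

E = 1.17×10^-12 J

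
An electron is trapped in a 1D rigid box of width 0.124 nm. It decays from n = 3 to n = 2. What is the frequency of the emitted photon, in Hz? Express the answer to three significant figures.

E_1 = h²/(8m_eL²) = 3.918×10^-18 J and ΔE = (3² − 2²)E_1 = 1.959×10^-17 J.
f = ΔE/h = 1.959×10^-17/6.626×10^-34 = 2.96×10^16 Hz.

f = 2.96×10^16 Hz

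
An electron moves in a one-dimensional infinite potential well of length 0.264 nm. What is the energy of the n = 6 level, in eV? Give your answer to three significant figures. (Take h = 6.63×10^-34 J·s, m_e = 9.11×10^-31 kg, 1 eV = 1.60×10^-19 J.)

For an infinite well E_n = n²h²/(8m_eL²), so E_1 = h²/(8m_eL²) = (6.63×10^-34)²/(8·9.11×10^-31·(2.64×10^-10 m)²) = 8.654×10^-19 J.
Then E_6 = 6²·E_1 = 36·8.654×10^-19 J = 3.115×10^-17 J.
Converting, E_6 = 3.115×10^-17 J / (1.60×10^-19 J/eV) = 195 eV.

E_6 = 195 eV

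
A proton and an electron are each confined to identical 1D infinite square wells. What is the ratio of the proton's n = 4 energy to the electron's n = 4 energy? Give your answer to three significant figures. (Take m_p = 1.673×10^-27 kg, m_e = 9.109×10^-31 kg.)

5.44×10^-4

E_n ∝ 1/m at fixed n and L, so the ratio is m_e/m_p = 9.109×10^-31/1.673×10^-27 = 5.44×10^-4.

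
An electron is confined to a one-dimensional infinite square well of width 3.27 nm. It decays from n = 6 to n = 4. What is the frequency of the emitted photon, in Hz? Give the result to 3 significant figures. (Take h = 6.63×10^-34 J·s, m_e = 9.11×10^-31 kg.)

f = 1.70×10^14 Hz

E_1 = h²/(8m_eL²) = 5.641×10^-21 J and ΔE = (6² − 4²)E_1 = 1.128×10^-19 J.
f = ΔE/h = 1.128×10^-19/6.63×10^-34 = 1.70×10^14 Hz.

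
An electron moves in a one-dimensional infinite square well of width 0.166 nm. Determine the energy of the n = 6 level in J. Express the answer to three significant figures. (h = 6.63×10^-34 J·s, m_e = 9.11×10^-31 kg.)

E_6 = 7.88×10^-17 J

For an infinite well E_n = n²h²/(8m_eL²), so E_1 = h²/(8m_eL²) = (6.63×10^-34)²/(8·9.11×10^-31·(1.66×10^-10 m)²) = 2.189×10^-18 J.
Then E_6 = 6²·E_1 = 36·2.189×10^-18 J = 7.88×10^-17 J.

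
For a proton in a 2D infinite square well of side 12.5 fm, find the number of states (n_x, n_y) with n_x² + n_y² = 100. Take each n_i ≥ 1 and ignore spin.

The level has n_x² + n_y² = 100. The ordered positive-integer solutions are (6, 8), (8, 6).
That gives 2 states.

degeneracy = 2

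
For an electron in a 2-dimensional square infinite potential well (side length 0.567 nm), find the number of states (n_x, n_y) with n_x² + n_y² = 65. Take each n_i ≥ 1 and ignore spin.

degeneracy = 4

The level has n_x² + n_y² = 65. The ordered positive-integer solutions are (1, 8), (4, 7), (7, 4), (8, 1).
That gives 4 states.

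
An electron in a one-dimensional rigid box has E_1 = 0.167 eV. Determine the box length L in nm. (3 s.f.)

L = 1.50 nm

From E_n = n²h²/(8m_eL²), L = n·h/√(8m_eE_n).
E_1 = 0.167 eV = 2.675×10^-20 J, so L = 1·6.626×10^-34/√(8·9.109×10^-31·2.675×10^-20) = 1.50×10^-9 m = 1.50 nm.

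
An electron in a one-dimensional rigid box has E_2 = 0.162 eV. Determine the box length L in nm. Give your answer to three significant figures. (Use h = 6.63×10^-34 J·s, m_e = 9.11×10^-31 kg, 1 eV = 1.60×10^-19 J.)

From E_n = n²h²/(8m_eL²), L = n·h/√(8m_eE_n).
E_2 = 0.162 eV = 2.592×10^-20 J, so L = 2·6.63×10^-34/√(8·9.11×10^-31·2.592×10^-20) = 3.05×10^-9 m = 3.05 nm.

L = 3.05 nm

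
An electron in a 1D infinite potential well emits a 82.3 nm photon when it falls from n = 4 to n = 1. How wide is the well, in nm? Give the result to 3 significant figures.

The photon carries ΔE = hc/λ = 6.626×10^-34·2.998×10^8/8.23×10^-8 m = 2.414×10^-18 J.
Since ΔE = (4² − 1²)E_1, E_1 = 1.609×10^-19 J, and L = h/√(8m_eE_1) = 6.12×10^-10 m = 0.612 nm.

L = 0.612 nm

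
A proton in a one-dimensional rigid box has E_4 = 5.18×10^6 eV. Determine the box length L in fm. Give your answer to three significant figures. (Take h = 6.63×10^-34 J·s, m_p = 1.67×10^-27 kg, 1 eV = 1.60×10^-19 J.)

L = 25.2 fm

From E_n = n²h²/(8m_pL²), L = n·h/√(8m_pE_n).
E_4 = 5.18×10^6 eV = 8.288×10^-13 J, so L = 4·6.63×10^-34/√(8·1.67×10^-27·8.288×10^-13) = 2.52×10^-14 m = 25.2 fm.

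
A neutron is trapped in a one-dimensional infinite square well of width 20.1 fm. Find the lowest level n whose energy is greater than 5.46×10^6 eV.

n = 4

E_1 = h²/(8m_nL²) = 8.110×10^-14 J = 5.062×10^5 eV.
Need n² > 5.46×10^6/5.062×10^5 = 10.79, i.e. n > 3.285.
The smallest integer satisfying this is n = 4.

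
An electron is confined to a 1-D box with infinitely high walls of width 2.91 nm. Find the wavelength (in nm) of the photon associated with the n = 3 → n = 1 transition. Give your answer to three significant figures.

λ = 3.49×10^3 nm

E_1 = h²/(8m_eL²) = 7.115×10^-21 J, so ΔE = (3² − 1²)E_1 = 5.692×10^-20 J.
λ = hc/ΔE = (6.626×10^-34·2.998×10^8)/5.692×10^-20 = 3.49×10^-6 m = 3.49×10^3 nm.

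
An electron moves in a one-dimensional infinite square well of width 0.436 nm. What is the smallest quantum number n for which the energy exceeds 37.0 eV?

E_1 = h²/(8m_eL²) = 3.169×10^-19 J = 1.978 eV.
Need n² > 37.0/1.978 = 18.71, i.e. n > 4.326.
The smallest integer satisfying this is n = 5.

n = 5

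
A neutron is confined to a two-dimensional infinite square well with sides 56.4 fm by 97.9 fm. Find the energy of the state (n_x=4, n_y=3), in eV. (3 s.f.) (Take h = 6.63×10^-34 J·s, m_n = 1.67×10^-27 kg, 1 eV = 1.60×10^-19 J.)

For a 2D rectangular well E = (h²/8m_n)·Σ n_i²/L_i² = (6.63×10^-34)²/(8·1.67×10^-27) · [4²/(56.4 fm)² + 3²/(97.9 fm)²].
Evaluating gives E = 1.964×10^-13 J = 1.23×10^6 eV.

E = 1.23×10^6 eV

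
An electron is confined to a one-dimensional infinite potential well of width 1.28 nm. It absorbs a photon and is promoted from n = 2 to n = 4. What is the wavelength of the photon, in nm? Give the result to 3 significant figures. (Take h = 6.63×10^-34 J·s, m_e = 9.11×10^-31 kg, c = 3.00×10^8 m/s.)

E_1 = h²/(8m_eL²) = 3.681×10^-20 J, so ΔE = (4² − 2²)E_1 = 4.417×10^-19 J.
λ = hc/ΔE = (6.63×10^-34·3.00×10^8)/4.417×10^-19 = 4.50×10^-7 m = 450 nm.

λ = 450 nm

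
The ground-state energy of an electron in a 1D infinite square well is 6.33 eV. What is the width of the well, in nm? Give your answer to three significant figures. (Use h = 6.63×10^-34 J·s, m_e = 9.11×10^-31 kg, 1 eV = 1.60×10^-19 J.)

L = 0.244 nm

From E_n = n²h²/(8m_eL²), L = n·h/√(8m_eE_n).
E_1 = 6.33 eV = 1.013×10^-18 J, so L = 1·6.63×10^-34/√(8·9.11×10^-31·1.013×10^-18) = 2.44×10^-10 m = 0.244 nm.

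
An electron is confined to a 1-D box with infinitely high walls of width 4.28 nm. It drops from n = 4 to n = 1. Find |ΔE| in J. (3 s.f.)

|ΔE| = 4.93×10^-20 J

E_1 = h²/(8m_eL²) = 3.289×10^-21 J.
|ΔE| = |4² − 1²|·E_1 = 15·3.289×10^-21 J = 4.93×10^-20 J.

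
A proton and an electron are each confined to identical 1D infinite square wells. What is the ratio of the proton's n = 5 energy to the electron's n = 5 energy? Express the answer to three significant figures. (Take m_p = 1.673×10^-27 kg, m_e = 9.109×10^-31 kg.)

E_n ∝ 1/m at fixed n and L, so the ratio is m_e/m_p = 9.109×10^-31/1.673×10^-27 = 5.44×10^-4.

5.44×10^-4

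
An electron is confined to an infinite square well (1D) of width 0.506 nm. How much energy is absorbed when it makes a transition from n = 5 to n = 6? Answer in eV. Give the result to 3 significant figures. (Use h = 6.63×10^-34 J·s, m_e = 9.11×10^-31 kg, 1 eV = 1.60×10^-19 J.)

|ΔE| = 16.2 eV

E_1 = h²/(8m_eL²) = 2.356×10^-19 J.
|ΔE| = |5² − 6²|·E_1 = 11·2.356×10^-19 J = 2.592×10^-18 J = 16.2 eV.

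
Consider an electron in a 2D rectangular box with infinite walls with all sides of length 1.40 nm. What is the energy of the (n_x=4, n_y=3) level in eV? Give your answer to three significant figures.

E = 4.80 eV

For a 2D rectangular well E = (h²/8m_e)·Σ n_i²/L_i² = (6.626×10^-34)²/(8·9.109×10^-31) · [4²/(1.40 nm)² + 3²/(1.40 nm)²].
Evaluating gives E = 7.685×10^-19 J = 4.80 eV.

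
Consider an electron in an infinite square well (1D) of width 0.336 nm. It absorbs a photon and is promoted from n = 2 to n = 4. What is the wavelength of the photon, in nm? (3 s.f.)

λ = 31.0 nm

E_1 = h²/(8m_eL²) = 5.337×10^-19 J, so ΔE = (4² − 2²)E_1 = 6.404×10^-18 J.
λ = hc/ΔE = (6.626×10^-34·2.998×10^8)/6.404×10^-18 = 3.10×10^-8 m = 31.0 nm.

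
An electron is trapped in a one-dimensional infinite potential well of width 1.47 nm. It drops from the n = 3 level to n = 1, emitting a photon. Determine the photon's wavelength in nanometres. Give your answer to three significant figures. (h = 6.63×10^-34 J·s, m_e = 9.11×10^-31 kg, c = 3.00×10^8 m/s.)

λ = 891 nm

E_1 = h²/(8m_eL²) = 2.791×10^-20 J, so ΔE = (3² − 1²)E_1 = 2.233×10^-19 J.
λ = hc/ΔE = (6.63×10^-34·3.00×10^8)/2.233×10^-19 = 8.91×10^-7 m = 891 nm.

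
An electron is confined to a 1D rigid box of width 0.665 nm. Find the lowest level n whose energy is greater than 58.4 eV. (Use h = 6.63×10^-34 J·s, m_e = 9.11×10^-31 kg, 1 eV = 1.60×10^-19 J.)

E_1 = h²/(8m_eL²) = 1.364×10^-19 J = 0.8525 eV.
Need n² > 58.4/0.8525 = 68.50, i.e. n > 8.276.
The smallest integer satisfying this is n = 9.

n = 9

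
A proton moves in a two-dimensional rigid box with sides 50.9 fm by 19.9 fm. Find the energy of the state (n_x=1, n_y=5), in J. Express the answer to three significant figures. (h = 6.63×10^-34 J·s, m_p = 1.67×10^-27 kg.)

For a 2D rectangular well E = (h²/8m_p)·Σ n_i²/L_i² = (6.63×10^-34)²/(8·1.67×10^-27) · [1²/(50.9 fm)² + 5²/(19.9 fm)²].
Evaluating gives E = 2.09×10^-12 J.

E = 2.09×10^-12 J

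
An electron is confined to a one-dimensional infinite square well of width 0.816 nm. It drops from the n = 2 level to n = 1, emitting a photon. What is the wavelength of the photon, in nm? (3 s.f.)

E_1 = h²/(8m_eL²) = 9.048×10^-20 J, so ΔE = (2² − 1²)E_1 = 2.714×10^-19 J.
λ = hc/ΔE = (6.626×10^-34·2.998×10^8)/2.714×10^-19 = 7.32×10^-7 m = 732 nm.

λ = 732 nm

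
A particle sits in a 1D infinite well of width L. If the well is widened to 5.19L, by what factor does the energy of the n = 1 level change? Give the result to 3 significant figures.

0.0371

E_n ∝ 1/L², so the energy scales by 1/5.19² = 0.0371.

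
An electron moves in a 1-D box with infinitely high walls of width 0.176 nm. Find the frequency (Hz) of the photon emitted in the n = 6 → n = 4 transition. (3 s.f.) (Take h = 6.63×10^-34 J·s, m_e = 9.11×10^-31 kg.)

f = 5.87×10^16 Hz

E_1 = h²/(8m_eL²) = 1.947×10^-18 J and ΔE = (6² − 4²)E_1 = 3.894×10^-17 J.
f = ΔE/h = 3.894×10^-17/6.63×10^-34 = 5.87×10^16 Hz.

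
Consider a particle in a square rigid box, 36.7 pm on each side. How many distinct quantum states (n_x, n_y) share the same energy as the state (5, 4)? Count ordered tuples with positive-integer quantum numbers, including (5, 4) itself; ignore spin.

degeneracy = 2

The level has n_x² + n_y² = 41. The ordered positive-integer solutions are (4, 5), (5, 4).
That gives 2 states.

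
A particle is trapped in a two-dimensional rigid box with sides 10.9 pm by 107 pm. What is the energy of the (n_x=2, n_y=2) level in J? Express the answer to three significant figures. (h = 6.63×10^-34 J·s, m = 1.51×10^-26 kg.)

For a 2D rectangular well E = (h²/8m)·Σ n_i²/L_i² = (6.63×10^-34)²/(8·1.51×10^-26) · [2²/(10.9 pm)² + 2²/(107 pm)²].
Evaluating gives E = 1.24×10^-19 J.

E = 1.24×10^-19 J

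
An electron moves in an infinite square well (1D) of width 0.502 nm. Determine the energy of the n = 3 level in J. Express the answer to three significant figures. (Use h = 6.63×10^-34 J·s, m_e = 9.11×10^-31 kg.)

For an infinite well E_n = n²h²/(8m_eL²), so E_1 = h²/(8m_eL²) = (6.63×10^-34)²/(8·9.11×10^-31·(5.02×10^-10 m)²) = 2.393×10^-19 J.
Then E_3 = 3²·E_1 = 9·2.393×10^-19 J = 2.15×10^-18 J.

E_3 = 2.15×10^-18 J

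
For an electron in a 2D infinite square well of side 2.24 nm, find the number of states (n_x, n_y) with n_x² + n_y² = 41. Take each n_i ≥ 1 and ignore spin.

degeneracy = 2

The level has n_x² + n_y² = 41. The ordered positive-integer solutions are (4, 5), (5, 4).
That gives 2 states.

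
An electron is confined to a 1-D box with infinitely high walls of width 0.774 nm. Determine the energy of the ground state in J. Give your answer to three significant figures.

For an infinite well E_n = n²h²/(8m_eL²), so E_1 = h²/(8m_eL²) = (6.626×10^-34)²/(8·9.109×10^-31·(7.74×10^-10 m)²) = 1.006×10^-19 J.

E_1 = 1.01×10^-19 J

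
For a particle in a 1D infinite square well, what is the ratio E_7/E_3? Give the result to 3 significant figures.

5.44

E_n ∝ n², so E_7/E_3 = 7²/3² = 49/9 = 5.44.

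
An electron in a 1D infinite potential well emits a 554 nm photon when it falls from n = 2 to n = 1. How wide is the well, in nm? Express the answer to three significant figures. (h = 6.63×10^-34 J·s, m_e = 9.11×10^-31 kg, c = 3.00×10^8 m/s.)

The photon carries ΔE = hc/λ = 6.63×10^-34·3.00×10^8/5.54×10^-7 m = 3.590×10^-19 J.
Since ΔE = (2² − 1²)E_1, E_1 = 1.197×10^-19 J, and L = h/√(8m_eE_1) = 7.10×10^-10 m = 0.710 nm.

L = 0.710 nm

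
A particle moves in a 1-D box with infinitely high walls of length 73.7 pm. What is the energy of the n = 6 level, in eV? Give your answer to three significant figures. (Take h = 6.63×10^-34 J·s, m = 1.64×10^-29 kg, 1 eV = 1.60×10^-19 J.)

E_6 = 139 eV

For an infinite well E_n = n²h²/(8mL²), so E_1 = h²/(8mL²) = (6.63×10^-34)²/(8·1.64×10^-29·(7.37×10^-11 m)²) = 6.168×10^-19 J.
Then E_6 = 6²·E_1 = 36·6.168×10^-19 J = 2.220×10^-17 J.
Converting, E_6 = 2.220×10^-17 J / (1.60×10^-19 J/eV) = 139 eV.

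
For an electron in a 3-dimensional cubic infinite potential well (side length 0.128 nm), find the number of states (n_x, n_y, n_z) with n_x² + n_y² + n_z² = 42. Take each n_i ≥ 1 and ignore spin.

degeneracy = 6

The level has n_x² + n_y² + n_z² = 42. The ordered positive-integer solutions are (1, 4, 5), (1, 5, 4), (4, 1, 5), (4, 5, 1), (5, 1, 4), (5, 4, 1).
That gives 6 states.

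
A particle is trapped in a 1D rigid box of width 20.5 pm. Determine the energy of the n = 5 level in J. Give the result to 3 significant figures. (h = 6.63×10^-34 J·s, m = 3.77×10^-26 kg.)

For an infinite well E_n = n²h²/(8mL²), so E_1 = h²/(8mL²) = (6.63×10^-34)²/(8·3.77×10^-26·(2.05×10^-11 m)²) = 3.468×10^-21 J.
Then E_5 = 5²·E_1 = 25·3.468×10^-21 J = 8.67×10^-20 J.

E_5 = 8.67×10^-20 J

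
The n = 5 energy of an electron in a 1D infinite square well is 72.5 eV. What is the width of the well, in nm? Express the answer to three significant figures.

L = 0.360 nm

From E_n = n²h²/(8m_eL²), L = n·h/√(8m_eE_n).
E_5 = 72.5 eV = 1.161×10^-17 J, so L = 5·6.626×10^-34/√(8·9.109×10^-31·1.161×10^-17) = 3.60×10^-10 m = 0.360 nm.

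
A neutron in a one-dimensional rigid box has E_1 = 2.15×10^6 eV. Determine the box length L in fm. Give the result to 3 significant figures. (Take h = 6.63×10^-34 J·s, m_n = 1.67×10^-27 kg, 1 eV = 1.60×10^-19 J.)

From E_n = n²h²/(8m_nL²), L = n·h/√(8m_nE_n).
E_1 = 2.15×10^6 eV = 3.440×10^-13 J, so L = 1·6.63×10^-34/√(8·1.67×10^-27·3.440×10^-13) = 9.78×10^-15 m = 9.78 fm.

L = 9.78 fm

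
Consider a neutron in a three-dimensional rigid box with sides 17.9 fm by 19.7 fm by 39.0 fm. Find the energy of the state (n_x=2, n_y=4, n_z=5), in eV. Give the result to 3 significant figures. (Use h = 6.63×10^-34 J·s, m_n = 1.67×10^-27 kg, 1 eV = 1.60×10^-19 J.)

For a 3D rectangular well E = (h²/8m_n)·Σ n_i²/L_i² = (6.63×10^-34)²/(8·1.67×10^-27) · [2²/(17.9 fm)² + 4²/(19.7 fm)² + 5²/(39.0 fm)²].
Evaluating gives E = 2.308×10^-12 J = 1.44×10^7 eV.

E = 1.44×10^7 eV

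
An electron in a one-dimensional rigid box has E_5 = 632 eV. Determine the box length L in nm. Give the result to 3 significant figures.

From E_n = n²h²/(8m_eL²), L = n·h/√(8m_eE_n).
E_5 = 632 eV = 1.012×10^-16 J, so L = 5·6.626×10^-34/√(8·9.109×10^-31·1.012×10^-16) = 1.22×10^-10 m = 0.122 nm.

L = 0.122 nm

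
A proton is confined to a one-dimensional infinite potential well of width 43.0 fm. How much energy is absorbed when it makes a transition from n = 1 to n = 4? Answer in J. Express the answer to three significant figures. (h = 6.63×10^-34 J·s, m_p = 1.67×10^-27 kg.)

E_1 = h²/(8m_pL²) = 1.779×10^-14 J.
|ΔE| = |1² − 4²|·E_1 = 15·1.779×10^-14 J = 2.67×10^-13 J.

|ΔE| = 2.67×10^-13 J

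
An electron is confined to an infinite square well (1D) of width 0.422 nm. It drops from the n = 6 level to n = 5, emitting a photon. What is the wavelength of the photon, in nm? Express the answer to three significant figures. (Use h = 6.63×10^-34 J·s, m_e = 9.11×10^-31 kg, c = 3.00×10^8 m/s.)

λ = 53.4 nm

E_1 = h²/(8m_eL²) = 3.387×10^-19 J, so ΔE = (6² − 5²)E_1 = 3.726×10^-18 J.
λ = hc/ΔE = (6.63×10^-34·3.00×10^8)/3.726×10^-18 = 5.34×10^-8 m = 53.4 nm.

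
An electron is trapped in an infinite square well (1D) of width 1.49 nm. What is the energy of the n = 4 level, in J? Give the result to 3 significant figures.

E_4 = 4.34×10^-19 J

For an infinite well E_n = n²h²/(8m_eL²), so E_1 = h²/(8m_eL²) = (6.626×10^-34)²/(8·9.109×10^-31·(1.49×10^-9 m)²) = 2.714×10^-20 J.
Then E_4 = 4²·E_1 = 16·2.714×10^-20 J = 4.34×10^-19 J.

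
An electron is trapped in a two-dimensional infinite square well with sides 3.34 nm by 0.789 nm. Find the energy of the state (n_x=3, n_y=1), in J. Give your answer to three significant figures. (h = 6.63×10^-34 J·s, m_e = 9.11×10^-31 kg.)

For a 2D rectangular well E = (h²/8m_e)·Σ n_i²/L_i² = (6.63×10^-34)²/(8·9.11×10^-31) · [3²/(3.34 nm)² + 1²/(0.789 nm)²].
Evaluating gives E = 1.46×10^-19 J.

E = 1.46×10^-19 J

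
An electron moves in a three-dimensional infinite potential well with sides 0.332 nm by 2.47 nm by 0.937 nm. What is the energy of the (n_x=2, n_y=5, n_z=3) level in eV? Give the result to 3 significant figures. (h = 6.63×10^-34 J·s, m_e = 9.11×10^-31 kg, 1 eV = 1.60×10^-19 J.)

For a 3D rectangular well E = (h²/8m_e)·Σ n_i²/L_i² = (6.63×10^-34)²/(8·9.11×10^-31) · [2²/(0.332 nm)² + 5²/(2.47 nm)² + 3²/(0.937 nm)²].
Evaluating gives E = 3.054×10^-18 J = 19.1 eV.

E = 19.1 eV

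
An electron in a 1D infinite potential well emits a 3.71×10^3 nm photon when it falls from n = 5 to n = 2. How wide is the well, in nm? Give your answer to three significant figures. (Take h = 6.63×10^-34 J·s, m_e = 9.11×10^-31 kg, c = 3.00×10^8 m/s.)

The photon carries ΔE = hc/λ = 6.63×10^-34·3.00×10^8/3.71×10^-6 m = 5.361×10^-20 J.
Since ΔE = (5² − 2²)E_1, E_1 = 2.553×10^-21 J, and L = h/√(8m_eE_1) = 4.86×10^-9 m = 4.86 nm.

L = 4.86 nm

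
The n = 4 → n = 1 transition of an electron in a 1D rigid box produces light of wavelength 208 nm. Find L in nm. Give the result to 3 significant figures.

The photon carries ΔE = hc/λ = 6.626×10^-34·2.998×10^8/2.08×10^-7 m = 9.550×10^-19 J.
Since ΔE = (4² − 1²)E_1, E_1 = 6.367×10^-20 J, and L = h/√(8m_eE_1) = 9.73×10^-10 m = 0.973 nm.

L = 0.973 nm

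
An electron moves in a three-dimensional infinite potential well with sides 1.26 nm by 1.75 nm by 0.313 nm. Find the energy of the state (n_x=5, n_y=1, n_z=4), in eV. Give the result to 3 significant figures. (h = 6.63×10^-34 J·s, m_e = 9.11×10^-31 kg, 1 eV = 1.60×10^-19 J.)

E = 67.6 eV

For a 3D rectangular well E = (h²/8m_e)·Σ n_i²/L_i² = (6.63×10^-34)²/(8·9.11×10^-31) · [5²/(1.26 nm)² + 1²/(1.75 nm)² + 4²/(0.313 nm)²].
Evaluating gives E = 1.082×10^-17 J = 67.6 eV.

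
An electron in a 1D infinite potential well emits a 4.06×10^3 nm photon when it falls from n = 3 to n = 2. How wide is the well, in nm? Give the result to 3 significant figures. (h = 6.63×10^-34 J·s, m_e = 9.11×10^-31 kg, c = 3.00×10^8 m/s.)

L = 2.48 nm

The photon carries ΔE = hc/λ = 6.63×10^-34·3.00×10^8/4.06×10^-6 m = 4.899×10^-20 J.
Since ΔE = (3² − 2²)E_1, E_1 = 9.798×10^-21 J, and L = h/√(8m_eE_1) = 2.48×10^-9 m = 2.48 nm.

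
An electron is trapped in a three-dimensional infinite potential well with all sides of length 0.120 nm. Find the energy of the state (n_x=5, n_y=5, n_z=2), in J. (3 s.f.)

E = 2.26×10^-16 J

For a 3D rectangular well E = (h²/8m_e)·Σ n_i²/L_i² = (6.626×10^-34)²/(8·9.109×10^-31) · [5²/(0.120 nm)² + 5²/(0.120 nm)² + 2²/(0.120 nm)²].
Evaluating gives E = 2.26×10^-16 J.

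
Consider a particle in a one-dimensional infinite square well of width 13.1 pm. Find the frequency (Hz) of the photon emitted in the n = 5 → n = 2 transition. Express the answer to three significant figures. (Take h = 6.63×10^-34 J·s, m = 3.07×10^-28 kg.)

E_1 = h²/(8mL²) = 1.043×10^-18 J and ΔE = (5² − 2²)E_1 = 2.190×10^-17 J.
f = ΔE/h = 2.190×10^-17/6.63×10^-34 = 3.30×10^16 Hz.

f = 3.30×10^16 Hz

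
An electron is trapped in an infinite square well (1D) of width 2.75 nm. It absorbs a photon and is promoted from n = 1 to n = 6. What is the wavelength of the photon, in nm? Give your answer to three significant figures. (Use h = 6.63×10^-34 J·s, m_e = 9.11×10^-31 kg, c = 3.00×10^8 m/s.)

λ = 713 nm

E_1 = h²/(8m_eL²) = 7.975×10^-21 J, so ΔE = (6² − 1²)E_1 = 2.791×10^-19 J.
λ = hc/ΔE = (6.63×10^-34·3.00×10^8)/2.791×10^-19 = 7.13×10^-7 m = 713 nm.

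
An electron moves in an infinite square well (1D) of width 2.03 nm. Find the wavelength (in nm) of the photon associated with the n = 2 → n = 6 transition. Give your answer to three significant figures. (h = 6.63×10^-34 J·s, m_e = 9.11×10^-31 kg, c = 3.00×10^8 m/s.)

E_1 = h²/(8m_eL²) = 1.464×10^-20 J, so ΔE = (6² − 2²)E_1 = 4.685×10^-19 J.
λ = hc/ΔE = (6.63×10^-34·3.00×10^8)/4.685×10^-19 = 4.25×10^-7 m = 425 nm.

λ = 425 nm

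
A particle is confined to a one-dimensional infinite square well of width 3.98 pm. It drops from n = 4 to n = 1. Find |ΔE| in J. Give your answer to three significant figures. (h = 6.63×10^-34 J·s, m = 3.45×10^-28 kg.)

|ΔE| = 1.51×10^-16 J

E_1 = h²/(8mL²) = 1.005×10^-17 J.
|ΔE| = |4² − 1²|·E_1 = 15·1.005×10^-17 J = 1.51×10^-16 J.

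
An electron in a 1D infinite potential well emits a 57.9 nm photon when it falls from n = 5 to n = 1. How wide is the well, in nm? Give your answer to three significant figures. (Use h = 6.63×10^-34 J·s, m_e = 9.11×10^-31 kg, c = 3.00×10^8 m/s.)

L = 0.649 nm

The photon carries ΔE = hc/λ = 6.63×10^-34·3.00×10^8/5.79×10^-8 m = 3.435×10^-18 J.
Since ΔE = (5² − 1²)E_1, E_1 = 1.431×10^-19 J, and L = h/√(8m_eE_1) = 6.49×10^-10 m = 0.649 nm.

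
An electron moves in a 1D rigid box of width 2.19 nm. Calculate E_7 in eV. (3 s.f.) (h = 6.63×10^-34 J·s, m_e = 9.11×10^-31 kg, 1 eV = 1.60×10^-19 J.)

E_7 = 3.85 eV

For an infinite well E_n = n²h²/(8m_eL²), so E_1 = h²/(8m_eL²) = (6.63×10^-34)²/(8·9.11×10^-31·(2.19×10^-9 m)²) = 1.258×10^-20 J.
Then E_7 = 7²·E_1 = 49·1.258×10^-20 J = 6.164×10^-19 J.
Converting, E_7 = 6.164×10^-19 J / (1.60×10^-19 J/eV) = 3.85 eV.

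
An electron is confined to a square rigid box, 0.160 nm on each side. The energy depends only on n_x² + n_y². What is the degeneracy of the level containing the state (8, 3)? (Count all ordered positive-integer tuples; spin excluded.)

degeneracy = 2

The level has n_x² + n_y² = 73. The ordered positive-integer solutions are (3, 8), (8, 3).
That gives 2 states.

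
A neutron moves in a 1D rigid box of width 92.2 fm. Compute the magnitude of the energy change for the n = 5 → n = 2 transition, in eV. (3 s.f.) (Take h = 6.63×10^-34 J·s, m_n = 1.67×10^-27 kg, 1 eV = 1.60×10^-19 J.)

E_1 = h²/(8m_nL²) = 3.870×10^-15 J.
|ΔE| = |5² − 2²|·E_1 = 21·3.870×10^-15 J = 8.127×10^-14 J = 5.08×10^5 eV.

|ΔE| = 5.08×10^5 eV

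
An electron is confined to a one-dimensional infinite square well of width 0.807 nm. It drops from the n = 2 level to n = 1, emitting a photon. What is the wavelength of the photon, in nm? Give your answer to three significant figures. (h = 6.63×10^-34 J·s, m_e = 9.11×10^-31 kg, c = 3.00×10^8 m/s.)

E_1 = h²/(8m_eL²) = 9.261×10^-20 J, so ΔE = (2² − 1²)E_1 = 2.778×10^-19 J.
λ = hc/ΔE = (6.63×10^-34·3.00×10^8)/2.778×10^-19 = 7.16×10^-7 m = 716 nm.

λ = 716 nm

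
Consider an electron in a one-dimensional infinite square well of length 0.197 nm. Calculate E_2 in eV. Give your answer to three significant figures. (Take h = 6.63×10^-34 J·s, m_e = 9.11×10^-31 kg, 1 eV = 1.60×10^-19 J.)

For an infinite well E_n = n²h²/(8m_eL²), so E_1 = h²/(8m_eL²) = (6.63×10^-34)²/(8·9.11×10^-31·(1.97×10^-10 m)²) = 1.554×10^-18 J.
Then E_2 = 2²·E_1 = 4·1.554×10^-18 J = 6.216×10^-18 J.
Converting, E_2 = 6.216×10^-18 J / (1.60×10^-19 J/eV) = 38.9 eV.

E_2 = 38.9 eV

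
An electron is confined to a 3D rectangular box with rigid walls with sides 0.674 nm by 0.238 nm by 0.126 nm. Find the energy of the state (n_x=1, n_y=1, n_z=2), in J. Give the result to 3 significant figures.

E = 1.64×10^-17 J

For a 3D rectangular well E = (h²/8m_e)·Σ n_i²/L_i² = (6.626×10^-34)²/(8·9.109×10^-31) · [1²/(0.674 nm)² + 1²/(0.238 nm)² + 2²/(0.126 nm)²].
Evaluating gives E = 1.64×10^-17 J.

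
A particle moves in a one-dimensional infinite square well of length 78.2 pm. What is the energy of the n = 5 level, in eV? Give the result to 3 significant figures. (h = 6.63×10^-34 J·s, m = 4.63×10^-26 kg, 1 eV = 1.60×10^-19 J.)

E_5 = 0.0303 eV

For an infinite well E_n = n²h²/(8mL²), so E_1 = h²/(8mL²) = (6.63×10^-34)²/(8·4.63×10^-26·(7.82×10^-11 m)²) = 1.941×10^-22 J.
Then E_5 = 5²·E_1 = 25·1.941×10^-22 J = 4.852×10^-21 J.
Converting, E_5 = 4.852×10^-21 J / (1.60×10^-19 J/eV) = 0.0303 eV.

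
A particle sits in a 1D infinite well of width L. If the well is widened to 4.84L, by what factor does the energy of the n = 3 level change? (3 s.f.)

E_n ∝ 1/L², so the energy scales by 1/4.84² = 0.0427.

0.0427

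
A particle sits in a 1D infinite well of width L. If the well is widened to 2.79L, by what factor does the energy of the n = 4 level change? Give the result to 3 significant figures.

E_n ∝ 1/L², so the energy scales by 1/2.79² = 0.128.

0.128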